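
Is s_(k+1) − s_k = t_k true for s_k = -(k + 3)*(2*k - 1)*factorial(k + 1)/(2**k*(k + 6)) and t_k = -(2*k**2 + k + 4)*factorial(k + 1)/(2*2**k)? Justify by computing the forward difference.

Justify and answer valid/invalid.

Invalid: residual 3*(2*k**3 + 13*k**2 + 6*k + 26)*factorial(k + 1)/(2*2**k*(k + 6)*(k + 7)) ≠ 0.

s_(k+1) = -(k + 4)*(2*k + 1)*factorial(k + 2)/(2*2**k*(k + 7))
s_(k+1) − s_k = -(2*k**4 + 21*k**3 + 62*k**2 + 76*k + 90)*factorial(k + 1)/(2*2**k*(k + 6)*(k + 7))
(s_(k+1) − s_k) − t_k = 3*(2*k**3 + 13*k**2 + 6*k + 26)*factorial(k + 1)/(2*2**k*(k + 6)*(k + 7))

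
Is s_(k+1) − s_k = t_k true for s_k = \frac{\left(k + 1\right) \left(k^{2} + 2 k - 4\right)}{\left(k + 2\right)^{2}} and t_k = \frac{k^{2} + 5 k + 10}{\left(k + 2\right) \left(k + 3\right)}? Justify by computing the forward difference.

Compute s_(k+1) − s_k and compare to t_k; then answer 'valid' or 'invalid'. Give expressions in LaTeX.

s_(k+1) = (k + 2)*(2*k + (k + 1)**2 - 2)/(k + 3)**2
s_(k+1) − s_k = (k**4 + 10*k**3 + 39*k**2 + 62*k + 28)/(k**4 + 10*k**3 + 37*k**2 + 60*k + 36)
(s_(k+1) − s_k) − t_k = 2*(-k**2 - 9*k - 16)/(k**4 + 10*k**3 + 37*k**2 + 60*k + 36)

Invalid: residual \frac{2 \left(- k^{2} - 9 k - 16\right)}{k^{4} + 10 k^{3} + 37 k^{2} + 60 k + 36} ≠ 0.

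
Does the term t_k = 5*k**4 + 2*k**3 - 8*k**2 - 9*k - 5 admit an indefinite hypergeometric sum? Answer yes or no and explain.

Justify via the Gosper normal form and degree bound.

Yes. s_k = k*(k**4 - 2*k**3 - 2*k**2 - 2).

The ratio is (5*k**4 + 22*k**3 + 28*k**2 + k - 15)/(5*k**4 + 2*k**3 - 8*k**2 - 9*k - 5).
Gosper form: A/B · C(k+1)/C(k) with A=1, B=1, C=k**4 + 2*k**3/5 - 8*k**2/5 - 9*k/5 - 1.
Solve (1)·f(k+1) − (1)·f(k) = k**4 + 2*k**3/5 - 8*k**2/5 - 9*k/5 - 1.
Bound: deg f ≤ 5.
Coefficient equations give f(k) = k*(k**4 - 2*k**3 - 2*k**2 - 2)/5.
R(k) = B(k−1)·f(k)/C(k) = k*(k**4 - 2*k**3 - 2*k**2 - 2)/(5*k**4 + 2*k**3 - 8*k**2 - 9*k - 5); s_k = R·t_k = k*(k**4 - 2*k**3 - 2*k**2 - 2).
Δs = 5*k**4 + 2*k**3 - 8*k**2 - 9*k - 5, as required.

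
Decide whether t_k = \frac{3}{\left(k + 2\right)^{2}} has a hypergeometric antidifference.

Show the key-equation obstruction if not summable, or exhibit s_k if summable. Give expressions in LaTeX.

r(k) = (k + 2)**2/(k + 3)**2 after simplifying.
Take A(k)=k**2 + 4*k + 4, B(k)=k**2 + 6*k + 9, C(k)=1.
Need (k**2 + 4*k + 4)·f(k+1) − (k**2 + 4*k + 4)·f(k) = 1.
Degrees (2,2,0) ⇒ d ≤ 0.
Write f(k) = c0. Then LHS − RHS = -1, requiring -1 = 0: contradictory. No certificate.

No — the linear system for f has no solution.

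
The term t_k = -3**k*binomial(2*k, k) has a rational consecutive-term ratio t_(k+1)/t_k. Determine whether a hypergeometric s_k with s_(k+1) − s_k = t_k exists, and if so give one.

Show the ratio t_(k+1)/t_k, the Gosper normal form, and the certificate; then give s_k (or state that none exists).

none (Gosper's algorithm certifies no s_k)

r(k) = 6*(2*k + 1)/(k + 1) after simplifying.
Normal form (A,B,C) = (12*k + 6, k + 1, 1).
Need (12*k + 6)·f(k+1) − (k)·f(k) = 1.
From deg A=1, deg B=1, deg C=0: d=-1.
Negative degree bound (-1): no f exists, t_k not Gosper-summable.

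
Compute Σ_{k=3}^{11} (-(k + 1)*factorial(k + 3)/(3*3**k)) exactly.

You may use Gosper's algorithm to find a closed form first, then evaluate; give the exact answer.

Σ = -1793772560/729

Compute t_(k+1)/t_k: get (k + 2)*(k + 4)/(3*(k + 1)).
Factor: A=k/3 + 4/3; B=1; C=k + 1.
Solve (k/3 + 4/3)·f(k+1) − (1)·f(k) = k + 1.
From deg A=1, deg B=0, deg C=1: d=0.
Match coefficients ⇒ f(k) = 3.
Certificate R = B(k−1)f/C = 3/(k + 1) gives s_k = -factorial(k + 3)/3**k.
Verify: -(k + 1)*factorial(k + 3)/(3*3**k) matches t_k.
Σ_(k=3)^(11) t_k = s_(12) − s_(3) = -1793792000/729 − (-80/3) = -1793772560/729.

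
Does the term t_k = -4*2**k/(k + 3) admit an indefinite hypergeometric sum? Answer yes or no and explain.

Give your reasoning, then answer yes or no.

No — negative degree bound, so no certificate f.

The ratio is 2*(k + 3)/(k + 4).
So A=2*k + 6 and B=k + 4, with C=1.
Solve (2*k + 6)·f(k+1) − (k + 3)·f(k) = 1.
deg f ≤ -1 (via 1,1,0).
d = -1 < 0 ⇒ no nonzero polynomial f; not summable.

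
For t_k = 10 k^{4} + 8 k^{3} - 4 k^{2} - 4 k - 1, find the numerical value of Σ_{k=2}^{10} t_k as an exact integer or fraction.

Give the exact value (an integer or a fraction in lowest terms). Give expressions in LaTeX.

Σ = 275751

Compute t_(k+1)/t_k: get (10*k**4 + 48*k**3 + 80*k**2 + 52*k + 9)/(10*k**4 + 8*k**3 - 4*k**2 - 4*k - 1).
Gosper form: A/B · C(k+1)/C(k) with A=1, B=1, C=k**4 + 4*k**3/5 - 2*k**2/5 - 2*k/5 - 1/10.
Set up (1)·f(k+1) − (1)·f(k) − (k**4 + 4*k**3/5 - 2*k**2/5 - 2*k/5 - 1/10) = 0.
Bound: deg f ≤ 5.
Solving with deg f ≤ 5: f(k) = k**2*(2*k**3 - 3*k**2 - 2*k + 2)/10.
So s_k = (B(k−1)f/C)·t_k = (k**2*(2*k**3 - 3*k**2 - 2*k + 2)/(10*k**4 + 8*k**3 - 4*k**2 - 4*k - 1))·t_k = k**2*(2*k**3 - 3*k**2 - 2*k + 2).
Verify: 10*k**4 + 8*k**3 - 4*k**2 - 4*k - 1 matches t_k.
Telescoping: Σ = s_(11) − s_(2) = 275759 − (8) = 275751.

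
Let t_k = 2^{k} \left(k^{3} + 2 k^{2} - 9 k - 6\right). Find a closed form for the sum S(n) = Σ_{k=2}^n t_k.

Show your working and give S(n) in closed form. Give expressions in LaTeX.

S(n) = 2 \cdot 2^{n} n^{3} - 2 \cdot 2^{n} n^{2} - 8 \cdot 2^{n} n - 8 \cdot 2^{n} + 32

The ratio is 2*(k**3 + 5*k**2 - 2*k - 12)/(k**3 + 2*k**2 - 9*k - 6).
A = 2, B = 1, C = k**3 + 2*k**2 - 9*k - 6.
Need (2)·f(k+1) − (1)·f(k) = k**3 + 2*k**2 - 9*k - 6.
Degrees (0,0,3) ⇒ d ≤ 3.
Coefficient equations give f(k) = k**3 - 4*k**2 + k - 2.
Certificate R = B(k−1)f/C = (k**3 - 4*k**2 + k - 2)/(k**3 + 2*k**2 - 9*k - 6) gives s_k = 2**k*(k**3 - 4*k**2 + k - 2).
s_(k+1) − s_k = 2**k*(k**3 + 2*k**2 - 9*k - 6) = t_k.
Σ_(k=2)^n t_k = s_(n+1) − s_(2) = (2**(n + 1)*(n**3 - n**2 - 4*n - 4)) − (-32), i.e. 2*2**n*n**3 - 2*2**n*n**2 - 8*2**n*n - 8*2**n + 32.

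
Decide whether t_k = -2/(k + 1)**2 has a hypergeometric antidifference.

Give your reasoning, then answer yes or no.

t_(k+1)/t_k = (k + 1)**2/(k + 2)**2.
Factor: A=k**2 + 2*k + 1; B=k**2 + 4*k + 4; C=1.
f must satisfy (k**2 + 2*k + 1)·f(k+1) − (k**2 + 2*k + 1)·f(k) = 1.
Bound: deg f ≤ 0.
Put f(k) = c0: A·f(k+1) − B(k−1)·f(k) − C = -1; need -1 = 0 — inconsistent ⇒ no f, not summable.

No; the coefficient equations for f are inconsistent.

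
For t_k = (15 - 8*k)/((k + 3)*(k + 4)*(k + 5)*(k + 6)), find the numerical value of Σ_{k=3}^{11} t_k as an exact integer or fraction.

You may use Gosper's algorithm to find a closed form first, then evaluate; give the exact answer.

Compute t_(k+1)/t_k: get (k + 3)*(8*k - 7)/((k + 7)*(8*k - 15)).
Gosper form: A/B · C(k+1)/C(k) with A=k + 3, B=k + 7, C=k - 15/8.
Need (k + 3)·f(k+1) − (k + 6)·f(k) = k - 15/8.
From deg A=1, deg B=1, deg C=1: d=3.
Solve for f: f(k) = -k*(k**2 + 12*k + 287)/480 (degree 3 ≤ 3).
Then R = B(k−1)f/C = -k*(k + 6)*(k**2 + 12*k + 287)/(60*(8*k - 15)), so s_k = R(k)·t_k = k*(k**2 + 12*k + 287)/(60*(k + 3)*(k + 4)*(k + 5)).
Δs = (15 - 8*k)/(k**4 + 18*k**3 + 119*k**2 + 342*k + 360), as required.
Σ_(k=3)^(11) t_k = s_(12) − s_(3) = 23/816 − (83/1680) = -101/4760.

Σ = -101/4760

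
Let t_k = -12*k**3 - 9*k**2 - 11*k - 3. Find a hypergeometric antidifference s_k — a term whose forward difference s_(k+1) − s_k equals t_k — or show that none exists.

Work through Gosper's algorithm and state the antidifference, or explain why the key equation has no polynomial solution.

Compute t_(k+1)/t_k: get (12*k**3 + 45*k**2 + 65*k + 35)/(12*k**3 + 9*k**2 + 11*k + 3).
A = 1, B = 1, C = k**3 + 3*k**2/4 + 11*k/12 + 1/4.
Need (1)·f(k+1) − (1)·f(k) = k**3 + 3*k**2/4 + 11*k/12 + 1/4.
From deg A=0, deg B=0, deg C=3: d=4.
Solve for f: f(k) = k*(3*k**3 - 3*k**2 + 4*k - 1)/12 (degree 4 ≤ 4).
Certificate R = B(k−1)f/C = k*(3*k**3 - 3*k**2 + 4*k - 1)/(12*k**3 + 9*k**2 + 11*k + 3) gives s_k = k*(-3*k**3 + 3*k**2 - 4*k + 1).
Δs = -12*k**3 - 9*k**2 - 11*k - 3, as required.

s_k = k*(-3*k**3 + 3*k**2 - 4*k + 1)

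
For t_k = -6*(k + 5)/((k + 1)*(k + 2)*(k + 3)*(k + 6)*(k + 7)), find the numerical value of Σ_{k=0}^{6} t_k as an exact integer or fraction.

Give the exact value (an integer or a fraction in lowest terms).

Σ = -77/468

Step 1: r(k) = (k + 1)*(k + 6)**2/((k + 4)*(k + 5)*(k + 8)).
So A=k + 1 and B=k + 8, with C=k**3 + 14*k**2 + 65*k + 100.
Set up (k + 1)·f(k+1) − (k + 7)·f(k) − (k**3 + 14*k**2 + 65*k + 100) = 0.
From deg A=1, deg B=1, deg C=3: d=6.
A polynomial solution: f(k) = k*(k + 3)*(k + 4)**2*(k + 5)**2/36.
So s_k = (B(k−1)f/C)·t_k = (k*(k + 3)*(k + 4)*(k + 7)/36)·t_k = k*(-k**2 - 9*k - 20)/(6*(k**3 + 9*k**2 + 20*k + 12)).
Check: Δs_k = 6*(-k - 5)/(k**5 + 19*k**4 + 131*k**3 + 401*k**2 + 540*k + 252). ✓
Sum = s_(7) − s_(0); s_(7) = -77/468, s_(0) = 0 ⇒ -77/468.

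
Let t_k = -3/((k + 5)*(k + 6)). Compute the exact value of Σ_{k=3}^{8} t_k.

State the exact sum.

The ratio is (k + 5)/(k + 7).
Take A(k)=k + 5, B(k)=k + 7, C(k)=1.
Set up (k + 5)·f(k+1) − (k + 6)·f(k) − (1) = 0.
Degrees (1,1,0) ⇒ d ≤ 1.
Coefficient equations give f(k) = k/5.
Get s_k = R·t_k = -3*k/(5*k + 25) with R(k) = B(k−1)f(k)/C(k) = k*(k + 6)/5.
Δs = -3/(k**2 + 11*k + 30), as required.
Sum = s_(9) − s_(3); s_(9) = -27/70, s_(3) = -9/40 ⇒ -9/56.

Σ = -9/56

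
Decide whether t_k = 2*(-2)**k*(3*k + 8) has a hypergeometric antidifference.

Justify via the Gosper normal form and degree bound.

Compute t_(k+1)/t_k: get 2*(-3*k - 11)/(3*k + 8).
A = -2, B = 1, C = k + 8/3.
Set up (-2)·f(k+1) − (1)·f(k) − (k + 8/3) = 0.
From deg A=0, deg B=0, deg C=1: d=1.
Solve for f: f(k) = -(k + 2)/3 (degree 1 ≤ 1).
Then R = B(k−1)f/C = -(k + 2)/(3*k + 8), so s_k = R(k)·t_k = (-2)**(k + 1)*(k + 2).
Check: Δs_k = 2*(-2)**k*(3*k + 8). ✓

Yes. s_k = (-2)**(k + 1)*(k + 2).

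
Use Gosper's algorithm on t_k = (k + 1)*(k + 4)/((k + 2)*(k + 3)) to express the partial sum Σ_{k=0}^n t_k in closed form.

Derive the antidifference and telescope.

S(n) = (n**2 + 3*n + 2)/(n + 3)

t_(k+1)/t_k = (k + 2)**2*(k + 5)/((k + 1)*(k + 4)**2).
So A=k + 2 and B=k + 4, with C=k**2 + 5*k + 4.
f must satisfy (k + 2)·f(k+1) − (k + 3)·f(k) = k**2 + 5*k + 4.
d = 2 from the (1,1,2) case.
Match coefficients ⇒ f(k) = k*(k + 1).
So s_k = (B(k−1)f/C)·t_k = (k*(k + 3)/(k + 4))·t_k = k*(k + 1)/(k + 2).
Δs = (k**2 + 5*k + 4)/(k**2 + 5*k + 6), as required.
Σ_(k=0)^n t_k = s_(n+1) − s_(0) = ((n**2 + 3*n + 2)/(n + 3)) − (0), i.e. (n**2 + 3*n + 2)/(n + 3).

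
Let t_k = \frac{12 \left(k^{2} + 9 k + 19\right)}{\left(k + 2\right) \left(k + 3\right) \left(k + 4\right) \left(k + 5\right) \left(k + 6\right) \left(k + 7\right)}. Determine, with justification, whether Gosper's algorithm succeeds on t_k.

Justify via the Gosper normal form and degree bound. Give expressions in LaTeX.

Yes. s_k = \frac{k \left(k^{2} + 12 k + 44\right)}{12 \left(k^{3} + 12 k^{2} + 44 k + 48\right)}.

The ratio is (k + 2)*(9*k + (k + 1)**2 + 28)/((k + 8)*(k**2 + 9*k + 19)).
A = k + 2, B = k + 8, C = k**2 + 9*k + 19.
Need (k + 2)·f(k+1) − (k + 7)·f(k) = k**2 + 9*k + 19.
Bound: deg f ≤ 5.
Solve for f: f(k) = k*(k + 3)*(k + 5)*(k**2 + 12*k + 44)/144 (degree 5 ≤ 5).
Then R = B(k−1)f/C = k*(k + 3)*(k + 5)*(k + 7)*(k**2 + 12*k + 44)/(144*(k**2 + 9*k + 19)), so s_k = R(k)·t_k = k*(k**2 + 12*k + 44)/(12*(k**3 + 12*k**2 + 44*k + 48)).
s_(k+1) − s_k = 12*(k**2 + 9*k + 19)/(k**6 + 27*k**5 + 295*k**4 + 1665*k**3 + 5104*k**2 + 8028*k + 5040) = t_k.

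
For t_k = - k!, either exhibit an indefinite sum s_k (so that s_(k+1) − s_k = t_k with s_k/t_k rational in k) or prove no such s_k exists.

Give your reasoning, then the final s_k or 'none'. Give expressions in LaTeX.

none (Gosper's algorithm certifies no s_k)

t_(k+1)/t_k = k + 1.
Normal form (A,B,C) = (k + 1, 1, 1).
Need (k + 1)·f(k+1) − (1)·f(k) = 1.
deg f ≤ -1 (via 1,0,0).
d = -1 < 0 ⇒ no nonzero polynomial f; not summable.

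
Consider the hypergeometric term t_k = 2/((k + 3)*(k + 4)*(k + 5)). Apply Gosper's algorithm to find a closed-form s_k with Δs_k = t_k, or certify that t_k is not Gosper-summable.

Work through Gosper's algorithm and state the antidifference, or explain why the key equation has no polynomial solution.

Step 1: r(k) = (k + 3)/(k + 6).
So A=k + 3 and B=k + 6, with C=1.
Set up (k + 3)·f(k+1) − (k + 5)·f(k) − (1) = 0.
d = 2 from the (1,1,0) case.
Solve for f: f(k) = k*(k + 7)/24 (degree 2 ≤ 2).
Certificate R = B(k−1)f/C = k*(k + 5)*(k + 7)/24 gives s_k = k*(k + 7)/(12*(k + 3)*(k + 4)).
s_(k+1) − s_k = 2/(k**3 + 12*k**2 + 47*k + 60) = t_k.

s_k = k*(k + 7)/(12*(k + 3)*(k + 4))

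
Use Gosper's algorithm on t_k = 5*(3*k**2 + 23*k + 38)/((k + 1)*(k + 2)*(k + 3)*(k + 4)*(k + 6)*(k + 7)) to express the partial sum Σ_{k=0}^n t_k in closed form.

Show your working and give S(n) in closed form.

S(n) = 5*(n**3 + 13*n**2 + 50*n + 38)/(18*(n**3 + 13*n**2 + 50*n + 56))

Step 1: r(k) = (k + 1)*(k + 6)*(23*k + 3*(k + 1)**2 + 61)/((k + 5)*(k + 8)*(3*k**2 + 23*k + 38)).
Normal form (A,B,C) = (k + 1, k + 8, k**3 + 38*k**2/3 + 51*k + 190/3).
Set up (k + 1)·f(k+1) − (k + 7)·f(k) − (k**3 + 38*k**2/3 + 51*k + 190/3) = 0.
Bound: deg f ≤ 6.
A polynomial solution: f(k) = k*(k + 2)*(k + 4)*(k + 5)*(k**2 + 10*k + 27)/54.
So s_k = (B(k−1)f/C)·t_k = (k*(k + 2)*(k + 4)*(k + 7)*(k**2 + 10*k + 27)/(18*(3*k**2 + 23*k + 38)))·t_k = 5*k*(k**2 + 10*k + 27)/(18*(k**3 + 10*k**2 + 27*k + 18)).
Check: Δs_k = 5*(3*k**2 + 23*k + 38)/(k**6 + 23*k**5 + 207*k**4 + 925*k**3 + 2144*k**2 + 2412*k + 1008). ✓
Telescope: S(n) = s_(n+1) − s_(0) = 5*(n**3 + 13*n**2 + 50*n + 38)/(18*(n**3 + 13*n**2 + 50*n + 56)) − (0) = 5*(n**3 + 13*n**2 + 50*n + 38)/(18*(n**3 + 13*n**2 + 50*n + 56)).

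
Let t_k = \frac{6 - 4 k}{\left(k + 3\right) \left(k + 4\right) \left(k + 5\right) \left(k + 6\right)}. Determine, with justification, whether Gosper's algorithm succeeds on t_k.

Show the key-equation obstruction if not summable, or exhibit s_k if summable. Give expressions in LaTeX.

Yes. s_k = \frac{2 k}{\left(k + 3\right) \left(k + 4\right) \left(k + 5\right)}.

The ratio is (k + 3)*(2*k - 1)/((k + 7)*(2*k - 3)).
Factor: A=k + 3; B=k + 7; C=k - 3/2.
f must satisfy (k + 3)·f(k+1) − (k + 6)·f(k) = k - 3/2.
d = 3 from the (1,1,1) case.
Solve for f: f(k) = -k/2 (degree 1 ≤ 3).
Certificate R = B(k−1)f/C = -k*(k + 6)/(2*k - 3) gives s_k = 2*k/((k + 3)*(k + 4)*(k + 5)).
Δs = 2*(3 - 2*k)/(k**4 + 18*k**3 + 119*k**2 + 342*k + 360), as required.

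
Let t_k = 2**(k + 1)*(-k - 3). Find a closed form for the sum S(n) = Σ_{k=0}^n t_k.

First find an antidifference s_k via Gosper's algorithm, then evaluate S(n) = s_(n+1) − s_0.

S(n) = -4*2**n*n - 8*2**n + 2

Compute t_(k+1)/t_k: get 2*(k + 4)/(k + 3).
Take A(k)=2, B(k)=1, C(k)=k + 3.
Need (2)·f(k+1) − (1)·f(k) = k + 3.
Degrees (0,0,1) ⇒ d ≤ 1.
Solve for f: f(k) = k + 1 (degree 1 ≤ 1).
Get s_k = R·t_k = 2**(k + 1)*(-k - 1) with R(k) = B(k−1)f(k)/C(k) = (k + 1)/(k + 3).
Δs = 2**(k + 1)*(-k - 3), as required.
Telescope: S(n) = s_(n+1) − s_(0) = 2**(n + 2)*(-n - 2) − (-2) = -4*2**n*n - 8*2**n + 2.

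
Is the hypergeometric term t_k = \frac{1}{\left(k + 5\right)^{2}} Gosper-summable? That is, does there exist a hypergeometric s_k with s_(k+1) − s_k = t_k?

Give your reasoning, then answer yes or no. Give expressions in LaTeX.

No — key equation has no polynomial f.

r(k) = (k + 5)**2/(k + 6)**2 after simplifying.
Take A(k)=k**2 + 10*k + 25, B(k)=k**2 + 12*k + 36, C(k)=1.
Solve (k**2 + 10*k + 25)·f(k+1) − (k**2 + 10*k + 25)·f(k) = 1.
deg f ≤ 0 (via 2,2,0).
f = c0 ⇒ A·f(k+1) − B(k−1)·f(k) − C = -1. The system {-1 = 0} is inconsistent; no antidifference.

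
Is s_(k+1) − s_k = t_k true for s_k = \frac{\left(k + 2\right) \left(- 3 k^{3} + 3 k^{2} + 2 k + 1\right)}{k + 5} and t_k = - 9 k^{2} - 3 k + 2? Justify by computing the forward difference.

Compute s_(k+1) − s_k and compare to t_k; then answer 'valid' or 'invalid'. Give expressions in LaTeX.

Invalid: residual \frac{9 \left(2 k^{3} + 17 k^{2} + 5 k - 3\right)}{k^{2} + 11 k + 30} ≠ 0.

s_(k+1) = (-3*k**4 - 15*k**3 - 19*k**2 + 9)/(k + 6)
s_(k+1) − s_k = (-9*k**4 - 84*k**3 - 148*k**2 - 23*k + 33)/(k**2 + 11*k + 30)
(s_(k+1) − s_k) − t_k = 9*(2*k**3 + 17*k**2 + 5*k - 3)/(k**2 + 11*k + 30)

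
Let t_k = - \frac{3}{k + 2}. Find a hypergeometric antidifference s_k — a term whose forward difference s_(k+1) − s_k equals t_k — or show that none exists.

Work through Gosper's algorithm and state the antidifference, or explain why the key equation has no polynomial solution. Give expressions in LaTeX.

r(k) = (k + 2)/(k + 3) after simplifying.
A = k + 2, B = k + 3, C = 1.
Solve (k + 2)·f(k+1) − (k + 2)·f(k) = 1.
Bound: deg f ≤ 0.
Write f(k) = c0. Then LHS − RHS = -1, requiring -1 = 0: contradictory. No certificate.

not Gosper-summable; s_k does not exist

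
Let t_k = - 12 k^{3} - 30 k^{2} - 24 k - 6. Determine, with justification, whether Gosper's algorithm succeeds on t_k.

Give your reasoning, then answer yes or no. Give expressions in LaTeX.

Yes. s_k = - 3 k^{4} - 4 k^{3} + k.

Ratio r(k) = (2*k**3 + 11*k**2 + 20*k + 12)/(2*k**3 + 5*k**2 + 4*k + 1).
Gosper form: A/B · C(k+1)/C(k) with A=1, B=1, C=k**3 + 5*k**2/2 + 2*k + 1/2.
Key eq: (1)·f(k+1) = (1)·f(k) + (k**3 + 5*k**2/2 + 2*k + 1/2).
d = 4 from the (0,0,3) case.
Coefficient equations give f(k) = k*(k + 1)*(3*k**2 + k - 1)/12.
R(k) = B(k−1)·f(k)/C(k) = k*(3*k**2 + k - 1)/(6*(k + 1)*(2*k + 1)); s_k = R·t_k = -3*k**4 - 4*k**3 + k.
Check: Δs_k = -12*k**3 - 30*k**2 - 24*k - 6. ✓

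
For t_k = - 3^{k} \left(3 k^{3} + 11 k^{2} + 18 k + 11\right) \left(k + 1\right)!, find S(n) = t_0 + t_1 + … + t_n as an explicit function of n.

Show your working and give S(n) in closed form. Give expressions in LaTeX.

Step 1: r(k) = 3*(3*k**4 + 26*k**3 + 89*k**2 + 141*k + 86)/(3*k**3 + 11*k**2 + 18*k + 11).
So A=3*k + 6 and B=1, with C=k**3 + 11*k**2/3 + 6*k + 11/3.
Key eq: (3*k + 6)·f(k+1) = (1)·f(k) + (k**3 + 11*k**2/3 + 6*k + 11/3).
d = 2 from the (1,0,3) case.
Solving with deg f ≤ 2: f(k) = (k**2 + 1)/3.
Then R = B(k−1)f/C = (k**2 + 1)/(3*k**3 + 11*k**2 + 18*k + 11), so s_k = R(k)·t_k = -3**k*(k**2 + 1)*factorial(k + 1).
Verify: -3**k*(3*k**3 + 11*k**2 + 18*k + 11)*factorial(k + 1) matches t_k.
s_(n+1) = -3**(n + 1)*(n**2 + 2*n + 2)*factorial(n + 2) and s_(0) = -1, so S(n) = -3*3**n*n**4*factorial(n) - 15*3**n*n**3*factorial(n) - 30*3**n*n**2*factorial(n) - 30*3**n*n*factorial(n) - 12*3**n*factorial(n) + 1.

S(n) = - 3 \cdot 3^{n} n^{4} n! - 15 \cdot 3^{n} n^{3} n! - 30 \cdot 3^{n} n^{2} n! - 30 \cdot 3^{n} n n! - 12 \cdot 3^{n} n! + 1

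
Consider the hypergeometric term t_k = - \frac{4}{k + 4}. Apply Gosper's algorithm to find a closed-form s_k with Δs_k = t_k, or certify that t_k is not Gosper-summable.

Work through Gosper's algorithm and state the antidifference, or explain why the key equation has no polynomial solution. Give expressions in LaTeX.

not Gosper-summable; s_k does not exist

Compute t_(k+1)/t_k: get (k + 4)/(k + 5).
Gosper form: A/B · C(k+1)/C(k) with A=k + 4, B=k + 5, C=1.
Solve (k + 4)·f(k+1) − (k + 4)·f(k) = 1.
From deg A=1, deg B=1, deg C=0: d=0.
Put f(k) = c0: A·f(k+1) − B(k−1)·f(k) − C = -1; need -1 = 0 — inconsistent ⇒ no f, not summable.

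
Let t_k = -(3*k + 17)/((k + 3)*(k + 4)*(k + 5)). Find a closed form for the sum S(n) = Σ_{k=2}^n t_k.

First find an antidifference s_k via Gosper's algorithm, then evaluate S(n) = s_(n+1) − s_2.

Step 1: r(k) = (k + 3)*(3*k + 20)/((k + 6)*(3*k + 17)).
Normal form (A,B,C) = (k + 3, k + 6, k + 17/3).
Need (k + 3)·f(k+1) − (k + 5)·f(k) = k + 17/3.
d = 2 from the (1,1,1) case.
Solving with deg f ≤ 2: f(k) = k*(13*k + 55)/36.
Get s_k = R·t_k = k*(-13*k - 55)/(12*(k + 3)*(k + 4)) with R(k) = B(k−1)f(k)/C(k) = k*(k + 5)*(13*k + 55)/(12*(3*k + 17)).
Verify: (-3*k - 17)/(k**3 + 12*k**2 + 47*k + 60) matches t_k.
s_(n+1) = (-13*n**2 - 81*n - 68)/(12*(n**2 + 9*n + 20)) and s_(2) = -9/20, so S(n) = (-19*n**2 - 81*n + 100)/(30*(n**2 + 9*n + 20)).

S(n) = (-19*n**2 - 81*n + 100)/(30*(n**2 + 9*n + 20))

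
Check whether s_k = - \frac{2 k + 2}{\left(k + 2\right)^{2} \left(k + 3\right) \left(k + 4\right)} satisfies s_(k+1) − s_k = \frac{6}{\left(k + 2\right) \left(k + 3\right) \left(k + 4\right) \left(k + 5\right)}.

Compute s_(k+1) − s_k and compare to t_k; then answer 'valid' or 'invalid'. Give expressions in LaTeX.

Invalid: residual \frac{2 \left(- 4 k - 11\right)}{k^{6} + 19 k^{5} + 147 k^{4} + 593 k^{3} + 1316 k^{2} + 1524 k + 720} ≠ 0.

s_(k+1) = 2*(-k - 2)/((k + 3)**2*(k + 4)*(k + 5))
s_(k+1) − s_k = 2*(3*k**2 + 11*k + 7)/(k**6 + 19*k**5 + 147*k**4 + 593*k**3 + 1316*k**2 + 1524*k + 720)
(s_(k+1) − s_k) − t_k = 2*(-4*k - 11)/(k**6 + 19*k**5 + 147*k**4 + 593*k**3 + 1316*k**2 + 1524*k + 720)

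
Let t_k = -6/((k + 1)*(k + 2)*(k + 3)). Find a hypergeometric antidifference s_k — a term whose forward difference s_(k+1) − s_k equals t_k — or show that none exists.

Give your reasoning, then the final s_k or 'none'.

s_k = 3*k*(-k - 3)/(2*(k + 1)*(k + 2))

Compute t_(k+1)/t_k: get (k + 1)/(k + 4).
Factor: A=k + 1; B=k + 4; C=1.
Solve (k + 1)·f(k+1) − (k + 3)·f(k) = 1.
deg f ≤ 2 (via 1,1,0).
Match coefficients ⇒ f(k) = k*(k + 3)/4.
Then R = B(k−1)f/C = k*(k + 3)**2/4, so s_k = R(k)·t_k = 3*k*(-k - 3)/(2*(k + 1)*(k + 2)).
Δs = -6/(k**3 + 6*k**2 + 11*k + 6), as required.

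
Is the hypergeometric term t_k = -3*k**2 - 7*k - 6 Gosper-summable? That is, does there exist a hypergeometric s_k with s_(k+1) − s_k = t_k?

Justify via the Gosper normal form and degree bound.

Step 1: r(k) = (3*k**2 + 13*k + 16)/(3*k**2 + 7*k + 6).
Factor: A=1; B=1; C=k**2 + 7*k/3 + 2.
Need (1)·f(k+1) − (1)·f(k) = k**2 + 7*k/3 + 2.
deg f ≤ 3 (via 0,0,2).
Solve for f: f(k) = k*(k**2 + 2*k + 3)/3 (degree 3 ≤ 3).
R(k) = B(k−1)·f(k)/C(k) = k*(k**2 + 2*k + 3)/(3*k**2 + 7*k + 6); s_k = R·t_k = k*(-k**2 - 2*k - 3).
Δs = -3*k**2 - 7*k - 6, as required.

Yes. s_k = k*(-k**2 - 2*k - 3).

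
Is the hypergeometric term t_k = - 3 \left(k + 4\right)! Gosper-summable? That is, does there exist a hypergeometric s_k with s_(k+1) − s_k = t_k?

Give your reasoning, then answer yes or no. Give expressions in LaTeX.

No — negative degree bound, so no certificate f.

The ratio is k + 5.
Factor: A=k + 5; B=1; C=1.
Need (k + 5)·f(k+1) − (1)·f(k) = 1.
Bound: deg f ≤ -1.
Negative degree bound (-1): no f exists, t_k not Gosper-summable.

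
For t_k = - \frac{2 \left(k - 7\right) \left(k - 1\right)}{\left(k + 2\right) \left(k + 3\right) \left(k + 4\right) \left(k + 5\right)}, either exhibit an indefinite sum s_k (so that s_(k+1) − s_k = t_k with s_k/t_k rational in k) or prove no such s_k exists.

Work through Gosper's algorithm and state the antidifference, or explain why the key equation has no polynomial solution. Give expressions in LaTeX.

s_k = \frac{k \left(- k^{2} + 3 k - 44\right)}{6 \left(k^{3} + 9 k^{2} + 26 k + 24\right)}

The ratio is k*(k - 6)*(k + 2)/((k - 7)*(k - 1)*(k + 6)).
So A=k + 2 and B=k + 6, with C=k**2 - 8*k + 7.
Need (k + 2)·f(k+1) − (k + 5)·f(k) = k**2 - 8*k + 7.
deg f ≤ 3 (via 1,1,2).
A polynomial solution: f(k) = k*(k**2 - 3*k + 44)/12.
Get s_k = R·t_k = k*(-k**2 + 3*k - 44)/(6*(k**3 + 9*k**2 + 26*k + 24)) with R(k) = B(k−1)f(k)/C(k) = k*(k + 5)*(k**2 - 3*k + 44)/(12*(k - 7)*(k - 1)).
Δs = 2*(-k**2 + 8*k - 7)/(k**4 + 14*k**3 + 71*k**2 + 154*k + 120), as required.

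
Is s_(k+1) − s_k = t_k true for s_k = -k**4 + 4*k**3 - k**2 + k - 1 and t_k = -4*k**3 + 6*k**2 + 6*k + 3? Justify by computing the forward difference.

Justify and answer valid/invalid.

valid (s_(k+1) − s_k reduces to t_k)

s_(k+1) = -k**4 + 5*k**2 + 7*k + 2
s_(k+1) − s_k = -4*k**3 + 6*k**2 + 6*k + 3
(s_(k+1) − s_k) − t_k = 0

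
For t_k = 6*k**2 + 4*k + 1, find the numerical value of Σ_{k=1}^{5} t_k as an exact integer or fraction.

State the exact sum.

r(k) = (6*k**2 + 16*k + 11)/(6*k**2 + 4*k + 1) after simplifying.
A = 1, B = 1, C = k**2 + 2*k/3 + 1/6.
Solve (1)·f(k+1) − (1)·f(k) = k**2 + 2*k/3 + 1/6.
Degrees (0,0,2) ⇒ d ≤ 3.
A polynomial solution: f(k) = k**2*(2*k - 1)/6.
Get s_k = R·t_k = k**2*(2*k - 1) with R(k) = B(k−1)f(k)/C(k) = k**2*(2*k - 1)/(6*k**2 + 4*k + 1).
Verify: 6*k**2 + 4*k + 1 matches t_k.
Telescoping: Σ = s_(6) − s_(1) = 396 − (1) = 395.

Σ = 395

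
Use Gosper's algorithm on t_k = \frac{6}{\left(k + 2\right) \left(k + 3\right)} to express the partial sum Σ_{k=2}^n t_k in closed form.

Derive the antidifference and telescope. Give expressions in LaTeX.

S(n) = \frac{3 \left(n - 1\right)}{2 \left(n + 3\right)}

Ratio r(k) = (k + 2)/(k + 4).
A = k + 2, B = k + 4, C = 1.
Key eq: (k + 2)·f(k+1) = (k + 3)·f(k) + (1).
Degrees (1,1,0) ⇒ d ≤ 1.
Coefficient equations give f(k) = k/2.
Get s_k = R·t_k = 3*k/(k + 2) with R(k) = B(k−1)f(k)/C(k) = k*(k + 3)/2.
Δs = 6/(k**2 + 5*k + 6), as required.
Telescope: S(n) = s_(n+1) − s_(2) = 3*(n + 1)/(n + 3) − (3/2) = 3*(n - 1)/(2*(n + 3)).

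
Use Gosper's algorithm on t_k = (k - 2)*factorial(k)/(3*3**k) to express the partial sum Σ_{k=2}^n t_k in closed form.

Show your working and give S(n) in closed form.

S(n) = -2/9 + factorial(n + 1)/(3*3**n)

Step 1: r(k) = (k**2 - 1)/(3*(k - 2)).
So A=k/3 + 1/3 and B=1, with C=k - 2.
Solve (k/3 + 1/3)·f(k+1) − (1)·f(k) = k - 2.
d = 0 from the (1,0,1) case.
Coefficient equations give f(k) = 3.
Then R = B(k−1)f/C = 3/(k - 2), so s_k = R(k)·t_k = factorial(k)/3**k.
Verify: (k - 2)*factorial(k)/(3*3**k) matches t_k.
s_(n+1) = 3**(-n - 1)*factorial(n + 1) and s_(2) = 2/9, so S(n) = -2/9 + factorial(n + 1)/(3*3**n).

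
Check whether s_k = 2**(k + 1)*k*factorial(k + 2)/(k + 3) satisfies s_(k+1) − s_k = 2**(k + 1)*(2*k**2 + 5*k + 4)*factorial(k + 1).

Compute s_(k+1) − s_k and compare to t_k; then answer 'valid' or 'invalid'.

Invalid: residual -2**(k + 1)*(2*k**3 + 11*k**2 + 18*k + 12)*factorial(k + 1)/((k + 3)*(k + 4)) ≠ 0.

s_(k+1) = 2**(k + 2)*(k + 1)*factorial(k + 3)/(k + 4)
s_(k+1) − s_k = 2**(k + 1)*(2*k**3 + 13*k**2 + 26*k + 18)*factorial(k + 2)/((k + 3)*(k + 4))
(s_(k+1) − s_k) − t_k = -2**(k + 1)*(2*k**3 + 11*k**2 + 18*k + 12)*factorial(k + 1)/((k + 3)*(k + 4))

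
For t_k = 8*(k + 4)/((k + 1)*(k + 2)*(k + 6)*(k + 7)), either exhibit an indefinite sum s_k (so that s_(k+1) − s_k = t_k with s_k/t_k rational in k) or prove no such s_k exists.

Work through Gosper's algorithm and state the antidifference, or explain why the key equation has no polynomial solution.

s_k = 2*k*(k + 7)/(3*(k**2 + 7*k + 6))

Step 1: r(k) = (k + 1)*(k + 5)*(k + 6)/((k + 3)*(k + 4)*(k + 8)).
Factor: A=k + 1; B=k + 8; C=k**4 + 16*k**3 + 95*k**2 + 248*k + 240.
f must satisfy (k + 1)·f(k+1) − (k + 7)·f(k) = k**4 + 16*k**3 + 95*k**2 + 248*k + 240.
From deg A=1, deg B=1, deg C=4: d=6.
Match coefficients ⇒ f(k) = k*(k + 2)*(k + 3)*(k + 4)*(k + 5)*(k + 7)/12.
R(k) = B(k−1)·f(k)/C(k) = k*(k + 2)*(k + 7)**2/(12*(k + 4)); s_k = R·t_k = 2*k*(k + 7)/(3*(k**2 + 7*k + 6)).
Verify: 8*(k + 4)/(k**4 + 16*k**3 + 83*k**2 + 152*k + 84) matches t_k.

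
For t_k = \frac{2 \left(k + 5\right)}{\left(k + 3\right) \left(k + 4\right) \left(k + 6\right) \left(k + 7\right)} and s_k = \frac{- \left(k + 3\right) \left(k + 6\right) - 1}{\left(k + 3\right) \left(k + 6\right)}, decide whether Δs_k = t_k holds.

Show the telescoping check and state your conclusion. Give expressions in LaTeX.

valid (s_(k+1) − s_k reduces to t_k)

s_(k+1) = (-(k + 4)*(k + 7) - 1)/((k + 4)*(k + 7))
s_(k+1) − s_k = 2*(k + 5)/(k**4 + 20*k**3 + 145*k**2 + 450*k + 504)
(s_(k+1) − s_k) − t_k = 0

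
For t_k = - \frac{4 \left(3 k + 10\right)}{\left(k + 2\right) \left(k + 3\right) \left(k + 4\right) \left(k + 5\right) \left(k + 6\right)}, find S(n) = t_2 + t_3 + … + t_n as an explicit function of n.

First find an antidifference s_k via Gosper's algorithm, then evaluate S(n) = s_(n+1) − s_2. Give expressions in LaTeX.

r(k) = (k + 2)*(3*k + 13)/((k + 7)*(3*k + 10)) after simplifying.
Factor: A=k + 2; B=k + 7; C=k + 10/3.
f must satisfy (k + 2)·f(k+1) − (k + 6)·f(k) = k + 10/3.
From deg A=1, deg B=1, deg C=1: d=4.
Solve for f: f(k) = k*(k + 3)*(k**2 + 11*k + 38)/120 (degree 4 ≤ 4).
So s_k = (B(k−1)f/C)·t_k = (k*(k + 3)*(k + 6)*(k**2 + 11*k + 38)/(40*(3*k + 10)))·t_k = k*(-k**2 - 11*k - 38)/(10*(k**3 + 11*k**2 + 38*k + 40)).
Δs = 4*(-3*k - 10)/(k**5 + 20*k**4 + 155*k**3 + 580*k**2 + 1044*k + 720), as required.
Telescope: S(n) = s_(n+1) − s_(2) = (-n**3 - 14*n**2 - 63*n - 50)/(10*(n**3 + 14*n**2 + 63*n + 90)) − (-8/105) = (-n**3 - 14*n**2 - 63*n + 78)/(42*(n**3 + 14*n**2 + 63*n + 90)).

S(n) = \frac{- n^{3} - 14 n^{2} - 63 n + 78}{42 \left(n^{3} + 14 n^{2} + 63 n + 90\right)}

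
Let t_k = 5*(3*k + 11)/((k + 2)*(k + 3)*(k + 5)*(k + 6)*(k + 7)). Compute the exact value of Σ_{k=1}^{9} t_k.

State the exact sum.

The ratio is (k + 2)*(k + 5)*(3*k + 14)/((k + 4)*(k + 8)*(3*k + 11)).
So A=k + 2 and B=k + 8, with C=k**2 + 23*k/3 + 44/3.
Set up (k + 2)·f(k+1) − (k + 7)·f(k) − (k**2 + 23*k/3 + 44/3) = 0.
Bound: deg f ≤ 5.
Solving with deg f ≤ 5: f(k) = k*(k + 3)*(k + 4)*(k**2 + 13*k + 52)/180.
Get s_k = R·t_k = k*(k**2 + 13*k + 52)/(12*(k**3 + 13*k**2 + 52*k + 60)) with R(k) = B(k−1)f(k)/C(k) = k*(k + 3)*(k + 7)*(k**2 + 13*k + 52)/(60*(3*k + 11)).
Verify: 5*(3*k + 11)/(k**5 + 23*k**4 + 203*k**3 + 853*k**2 + 1692*k + 1260) matches t_k.
Evaluate s at k=10 and k=1: 47/576 and 11/252; difference 17/448.

Σ = 17/448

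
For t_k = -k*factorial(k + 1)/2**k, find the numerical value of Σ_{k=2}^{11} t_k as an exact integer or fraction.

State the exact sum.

r(k) = (k + 1)*(k + 2)/(2*k) after simplifying.
Gosper form: A/B · C(k+1)/C(k) with A=k/2 + 1, B=1, C=k.
Set up (k/2 + 1)·f(k+1) − (1)·f(k) − (k) = 0.
d = 0 from the (1,0,1) case.
Coefficient equations give f(k) = 2.
R(k) = B(k−1)·f(k)/C(k) = 2/k; s_k = R·t_k = -2**(1 - k)*factorial(k + 1).
Check: Δs_k = -k*factorial(k + 1)/2**k. ✓
Evaluate s at k=12 and k=2: -6081075/2 and -3; difference -6081069/2.

Σ = -6081069/2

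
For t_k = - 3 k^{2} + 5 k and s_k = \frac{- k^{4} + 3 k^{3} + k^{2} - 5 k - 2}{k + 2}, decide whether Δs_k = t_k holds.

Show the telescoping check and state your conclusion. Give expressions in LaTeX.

s_(k+1) = (-k**4 - k**3 + 4*k**2 + 2*k - 4)/(k + 3)
s_(k+1) − s_k = (-3*k**4 - 8*k**3 + 12*k**2 + 17*k - 2)/(k**2 + 5*k + 6)
(s_(k+1) − s_k) − t_k = (2*k**3 + 5*k**2 - 13*k - 2)/(k**2 + 5*k + 6)

Invalid: residual \frac{2 k^{3} + 5 k^{2} - 13 k - 2}{k^{2} + 5 k + 6} ≠ 0.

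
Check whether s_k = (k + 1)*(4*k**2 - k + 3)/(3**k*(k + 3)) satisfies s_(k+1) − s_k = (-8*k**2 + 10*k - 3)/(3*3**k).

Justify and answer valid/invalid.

s_(k+1) = (k + 2)*(-k + 4*(k + 1)**2 + 2)/(3*3**k*(k + 4))
s_(k+1) − s_k = k*(-8*k**3 - 30*k**2 + 23*k + 39)/(3*3**k*(k**2 + 7*k + 12))
(s_(k+1) − s_k) − t_k = 4*(4*k**3 + 13*k**2 - 15*k + 9)/(3*3**k*(k**2 + 7*k + 12))

Invalid: residual 4*(4*k**3 + 13*k**2 - 15*k + 9)/(3*3**k*(k**2 + 7*k + 12)) ≠ 0.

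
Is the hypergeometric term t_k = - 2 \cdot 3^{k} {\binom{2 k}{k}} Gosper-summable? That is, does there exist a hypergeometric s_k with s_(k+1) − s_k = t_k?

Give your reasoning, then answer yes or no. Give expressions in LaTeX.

r(k) = 6*(2*k + 1)/(k + 1) after simplifying.
So A=12*k + 6 and B=k + 1, with C=1.
Set up (12*k + 6)·f(k+1) − (k)·f(k) − (1) = 0.
deg f ≤ -1 (via 1,1,0).
deg f ≤ -1 is impossible — no certificate.

No; the degree bound rules out any f.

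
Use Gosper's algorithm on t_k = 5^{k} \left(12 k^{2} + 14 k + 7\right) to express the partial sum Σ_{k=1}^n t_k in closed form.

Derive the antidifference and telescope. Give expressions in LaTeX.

S(n) = 15 \cdot 5^{n} n^{2} + 10 \cdot 5^{n} n + 10 \cdot 5^{n} - 10

Compute t_(k+1)/t_k: get 5*(12*k**2 + 38*k + 33)/(12*k**2 + 14*k + 7).
Take A(k)=5, B(k)=1, C(k)=k**2 + 7*k/6 + 7/12.
f must satisfy (5)·f(k+1) − (1)·f(k) = k**2 + 7*k/6 + 7/12.
deg f ≤ 2 (via 0,0,2).
Match coefficients ⇒ f(k) = (3*k**2 - 4*k + 3)/12.
So s_k = (B(k−1)f/C)·t_k = ((3*k**2 - 4*k + 3)/(12*k**2 + 14*k + 7))·t_k = 5**k*(3*k**2 - 4*k + 3).
s_(k+1) − s_k = 5**k*(12*k**2 + 14*k + 7) = t_k.
Evaluate: s_(n+1) = 5**(n + 1)*(3*n**2 + 2*n + 2); subtract s_(1) = 10 ⇒ S(n) = 15*5**n*n**2 + 10*5**n*n + 10*5**n - 10.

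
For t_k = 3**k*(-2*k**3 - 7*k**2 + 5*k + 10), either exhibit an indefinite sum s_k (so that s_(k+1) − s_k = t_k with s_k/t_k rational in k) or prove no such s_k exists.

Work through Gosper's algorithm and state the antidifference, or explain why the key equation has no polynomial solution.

s_k = 3**k*(-k**3 + k**2 + 4*k - 1)

t_(k+1)/t_k = 3*(2*k**3 + 13*k**2 + 15*k - 6)/(2*k**3 + 7*k**2 - 5*k - 10).
Gosper form: A/B · C(k+1)/C(k) with A=3, B=1, C=k**3 + 7*k**2/2 - 5*k/2 - 5.
Key eq: (3)·f(k+1) = (1)·f(k) + (k**3 + 7*k**2/2 - 5*k/2 - 5).
From deg A=0, deg B=0, deg C=3: d=3.
Coefficient equations give f(k) = (k**3 - k**2 - 4*k + 1)/2.
Get s_k = R·t_k = 3**k*(-k**3 + k**2 + 4*k - 1) with R(k) = B(k−1)f(k)/C(k) = (k**3 - k**2 - 4*k + 1)/((k + 1)*(2*k**2 + 5*k - 10)).
Δs = 3**k*(-2*k**3 - 7*k**2 + 5*k + 10), as required.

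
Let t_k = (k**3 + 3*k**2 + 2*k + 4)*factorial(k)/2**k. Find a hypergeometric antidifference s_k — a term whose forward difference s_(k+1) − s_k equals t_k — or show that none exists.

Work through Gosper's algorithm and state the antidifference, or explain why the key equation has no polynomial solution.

r(k) = (k**4 + 7*k**3 + 17*k**2 + 21*k + 10)/(2*(k**3 + 3*k**2 + 2*k + 4)) after simplifying.
Take A(k)=k/2 + 1/2, B(k)=1, C(k)=k**3 + 3*k**2 + 2*k + 4.
Solve (k/2 + 1/2)·f(k+1) − (1)·f(k) = k**3 + 3*k**2 + 2*k + 4.
deg f ≤ 2 (via 1,0,3).
Coefficient equations give f(k) = 2*(k**2 + 2*k - 1).
Get s_k = R·t_k = 2**(1 - k)*(k**2 + 2*k - 1)*factorial(k) with R(k) = B(k−1)f(k)/C(k) = 2*(k**2 + 2*k - 1)/(k**3 + 3*k**2 + 2*k + 4).
Δs = (k**3 + 3*k**2 + 2*k + 4)*factorial(k)/2**k, as required.

s_k = 2**(1 - k)*(k**2 + 2*k - 1)*factorial(k)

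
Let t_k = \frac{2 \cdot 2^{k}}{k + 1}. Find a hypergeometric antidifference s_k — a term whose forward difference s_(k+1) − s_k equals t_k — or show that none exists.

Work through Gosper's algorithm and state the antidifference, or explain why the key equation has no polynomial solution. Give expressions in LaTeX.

Ratio r(k) = 2*(k + 1)/(k + 2).
So A=2*k + 2 and B=k + 2, with C=1.
Need (2*k + 2)·f(k+1) − (k + 1)·f(k) = 1.
Bound: deg f ≤ -1.
deg f ≤ -1 is impossible — no certificate.

none (Gosper's algorithm certifies no s_k)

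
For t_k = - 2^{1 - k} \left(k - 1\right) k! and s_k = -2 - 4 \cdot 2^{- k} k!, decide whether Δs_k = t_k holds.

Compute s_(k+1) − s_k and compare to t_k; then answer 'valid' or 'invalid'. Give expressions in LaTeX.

Valid — Δs_k = t_k.

s_(k+1) = -2**(1 - k)*(2**k + k*factorial(k) + factorial(k))
s_(k+1) − s_k = -2**(1 - k)*(k - 1)*factorial(k)
(s_(k+1) − s_k) − t_k = 0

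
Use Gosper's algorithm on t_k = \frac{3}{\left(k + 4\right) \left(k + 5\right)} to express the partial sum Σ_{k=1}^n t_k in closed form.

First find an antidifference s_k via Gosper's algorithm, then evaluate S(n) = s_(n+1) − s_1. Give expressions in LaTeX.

S(n) = \frac{3 n}{5 \left(n + 5\right)}

The ratio is (k + 4)/(k + 6).
So A=k + 4 and B=k + 6, with C=1.
Key eq: (k + 4)·f(k+1) = (k + 5)·f(k) + (1).
Bound: deg f ≤ 1.
Solving with deg f ≤ 1: f(k) = k/4.
So s_k = (B(k−1)f/C)·t_k = (k*(k + 5)/4)·t_k = 3*k/(4*(k + 4)).
Verify: 3/(k**2 + 9*k + 20) matches t_k.
Telescope: S(n) = s_(n+1) − s_(1) = 3*(n + 1)/(4*(n + 5)) − (3/20) = 3*n/(5*(n + 5)).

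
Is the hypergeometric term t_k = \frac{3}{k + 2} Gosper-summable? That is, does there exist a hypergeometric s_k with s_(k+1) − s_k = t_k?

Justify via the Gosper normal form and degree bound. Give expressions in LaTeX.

Ratio r(k) = (k + 2)/(k + 3).
Factor: A=k + 2; B=k + 3; C=1.
Set up (k + 2)·f(k+1) − (k + 2)·f(k) − (1) = 0.
Degrees (1,1,0) ⇒ d ≤ 0.
Put f(k) = c0: A·f(k+1) − B(k−1)·f(k) − C = -1; need -1 = 0 — inconsistent ⇒ no f, not summable.

No — t_k has no hypergeometric antidifference.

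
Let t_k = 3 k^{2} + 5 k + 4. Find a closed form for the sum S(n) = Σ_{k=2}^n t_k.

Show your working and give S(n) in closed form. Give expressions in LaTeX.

S(n) = n^{3} + 4 n^{2} + 7 n - 12

Compute t_(k+1)/t_k: get (3*k**2 + 11*k + 12)/(3*k**2 + 5*k + 4).
Take A(k)=1, B(k)=1, C(k)=k**2 + 5*k/3 + 4/3.
Need (1)·f(k+1) − (1)·f(k) = k**2 + 5*k/3 + 4/3.
deg f ≤ 3 (via 0,0,2).
Coefficient equations give f(k) = k*(k**2 + k + 2)/3.
Certificate R = B(k−1)f/C = k*(k**2 + k + 2)/(3*k**2 + 5*k + 4) gives s_k = k*(k**2 + k + 2).
Check: Δs_k = 3*k**2 + 5*k + 4. ✓
Evaluate: s_(n+1) = n**3 + 4*n**2 + 7*n + 4; subtract s_(2) = 16 ⇒ S(n) = n**3 + 4*n**2 + 7*n - 12.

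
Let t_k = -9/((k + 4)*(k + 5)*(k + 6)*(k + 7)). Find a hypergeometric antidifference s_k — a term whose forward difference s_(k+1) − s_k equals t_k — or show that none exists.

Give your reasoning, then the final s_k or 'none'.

r(k) = (k + 4)/(k + 8) after simplifying.
So A=k + 4 and B=k + 8, with C=1.
Solve (k + 4)·f(k+1) − (k + 7)·f(k) = 1.
deg f ≤ 3 (via 1,1,0).
Solve for f: f(k) = k*(k**2 + 15*k + 74)/360 (degree 3 ≤ 3).
Certificate R = B(k−1)f/C = k*(k + 7)*(k**2 + 15*k + 74)/360 gives s_k = k*(-k**2 - 15*k - 74)/(40*(k + 4)*(k + 5)*(k + 6)).
Δs = -9/(k**4 + 22*k**3 + 179*k**2 + 638*k + 840), as required.

s_k = k*(-k**2 - 15*k - 74)/(40*(k + 4)*(k + 5)*(k + 6))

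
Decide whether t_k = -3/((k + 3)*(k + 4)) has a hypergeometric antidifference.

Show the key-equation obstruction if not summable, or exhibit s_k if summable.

Step 1: r(k) = (k + 3)/(k + 5).
So A=k + 3 and B=k + 5, with C=1.
f must satisfy (k + 3)·f(k+1) − (k + 4)·f(k) = 1.
From deg A=1, deg B=1, deg C=0: d=1.
Match coefficients ⇒ f(k) = k/3.
R(k) = B(k−1)·f(k)/C(k) = k*(k + 4)/3; s_k = R·t_k = -k/(k + 3).
Check: Δs_k = -3/(k**2 + 7*k + 12). ✓

Yes. s_k = -k/(k + 3).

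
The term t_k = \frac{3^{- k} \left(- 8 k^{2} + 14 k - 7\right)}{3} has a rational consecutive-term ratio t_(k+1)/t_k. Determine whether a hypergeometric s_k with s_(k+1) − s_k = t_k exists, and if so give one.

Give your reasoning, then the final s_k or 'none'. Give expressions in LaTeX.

The ratio is (8*k**2 + 2*k + 1)/(3*(8*k**2 - 14*k + 7)).
So A=1/3 and B=1, with C=k**2 - 7*k/4 + 7/8.
Key eq: (1/3)·f(k+1) = (1)·f(k) + (k**2 - 7*k/4 + 7/8).
Degrees (0,0,2) ⇒ d ≤ 2.
A polynomial solution: f(k) = -3*(4*k**2 - 3*k + 4)/8.
Certificate R = B(k−1)f/C = -3*(4*k**2 - 3*k + 4)/(8*k**2 - 14*k + 7) gives s_k = (4*k**2 - 3*k + 4)/3**k.
Verify: (-8*k**2 + 14*k - 7)/(3*3**k) matches t_k.

s_k = 3^{- k} \left(4 k^{2} - 3 k + 4\right)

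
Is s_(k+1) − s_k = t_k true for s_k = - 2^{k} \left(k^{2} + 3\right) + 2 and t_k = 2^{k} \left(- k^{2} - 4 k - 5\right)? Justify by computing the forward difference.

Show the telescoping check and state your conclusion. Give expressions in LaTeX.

valid (s_(k+1) − s_k reduces to t_k)

s_(k+1) = -2*2**k*((k + 1)**2 + 3) + 2
s_(k+1) − s_k = 2**k*(-k**2 - 4*k - 5)
(s_(k+1) − s_k) − t_k = 0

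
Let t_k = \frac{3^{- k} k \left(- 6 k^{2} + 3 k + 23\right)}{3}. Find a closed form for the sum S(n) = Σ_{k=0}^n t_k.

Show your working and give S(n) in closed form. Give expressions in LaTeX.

Compute t_(k+1)/t_k: get (k + 1)*(3*k - 6*(k + 1)**2 + 26)/(3*k*(-6*k**2 + 3*k + 23)).
Normal form (A,B,C) = (1/3, 1, k**3 - k**2/2 - 23*k/6).
Solve (1/3)·f(k+1) − (1)·f(k) = k**3 - k**2/2 - 23*k/6.
From deg A=0, deg B=0, deg C=3: d=3.
Solve for f: f(k) = -(3*k**3 + 3*k**2 - 4*k + 1)/2 (degree 3 ≤ 3).
R(k) = B(k−1)·f(k)/C(k) = -3*(3*k**3 + 3*k**2 - 4*k + 1)/(k*(6*k**2 - 3*k - 23)); s_k = R·t_k = (3*k**3 + 3*k**2 - 4*k + 1)/3**k.
Δs = k*(-6*k**2 + 3*k + 23)/(3*3**k), as required.
Telescope: S(n) = s_(n+1) − s_(0) = 3**(-n - 1)*(3*n**3 + 12*n**2 + 11*n + 3) − (1) = 3**(-n - 1)*(-3**(n + 1) + 3*n**3 + 12*n**2 + 11*n + 3).

S(n) = 3^{- n - 1} \left(- 3^{n + 1} + 3 n^{3} + 12 n^{2} + 11 n + 3\right)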